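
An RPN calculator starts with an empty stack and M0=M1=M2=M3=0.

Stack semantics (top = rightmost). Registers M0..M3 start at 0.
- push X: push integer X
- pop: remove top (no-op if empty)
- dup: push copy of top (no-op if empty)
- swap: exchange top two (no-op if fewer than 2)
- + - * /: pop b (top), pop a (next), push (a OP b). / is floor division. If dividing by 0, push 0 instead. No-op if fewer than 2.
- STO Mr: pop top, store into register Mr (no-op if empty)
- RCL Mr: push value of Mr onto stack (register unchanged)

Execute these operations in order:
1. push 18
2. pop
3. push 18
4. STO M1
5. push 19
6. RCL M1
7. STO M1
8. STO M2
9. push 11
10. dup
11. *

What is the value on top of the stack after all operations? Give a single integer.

Answer: 121

Derivation:
After op 1 (push 18): stack=[18] mem=[0,0,0,0]
After op 2 (pop): stack=[empty] mem=[0,0,0,0]
After op 3 (push 18): stack=[18] mem=[0,0,0,0]
After op 4 (STO M1): stack=[empty] mem=[0,18,0,0]
After op 5 (push 19): stack=[19] mem=[0,18,0,0]
After op 6 (RCL M1): stack=[19,18] mem=[0,18,0,0]
After op 7 (STO M1): stack=[19] mem=[0,18,0,0]
After op 8 (STO M2): stack=[empty] mem=[0,18,19,0]
After op 9 (push 11): stack=[11] mem=[0,18,19,0]
After op 10 (dup): stack=[11,11] mem=[0,18,19,0]
After op 11 (*): stack=[121] mem=[0,18,19,0]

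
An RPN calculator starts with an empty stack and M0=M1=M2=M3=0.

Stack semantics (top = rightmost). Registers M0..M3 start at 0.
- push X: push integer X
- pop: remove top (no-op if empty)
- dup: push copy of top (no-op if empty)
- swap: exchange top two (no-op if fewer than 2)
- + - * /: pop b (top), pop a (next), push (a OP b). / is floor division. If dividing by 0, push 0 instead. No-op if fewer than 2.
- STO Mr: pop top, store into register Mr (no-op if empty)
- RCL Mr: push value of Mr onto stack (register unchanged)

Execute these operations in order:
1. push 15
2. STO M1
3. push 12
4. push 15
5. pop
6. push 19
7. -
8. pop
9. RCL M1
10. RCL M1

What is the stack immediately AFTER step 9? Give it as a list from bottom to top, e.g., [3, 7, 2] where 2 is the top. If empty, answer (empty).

After op 1 (push 15): stack=[15] mem=[0,0,0,0]
After op 2 (STO M1): stack=[empty] mem=[0,15,0,0]
After op 3 (push 12): stack=[12] mem=[0,15,0,0]
After op 4 (push 15): stack=[12,15] mem=[0,15,0,0]
After op 5 (pop): stack=[12] mem=[0,15,0,0]
After op 6 (push 19): stack=[12,19] mem=[0,15,0,0]
After op 7 (-): stack=[-7] mem=[0,15,0,0]
After op 8 (pop): stack=[empty] mem=[0,15,0,0]
After op 9 (RCL M1): stack=[15] mem=[0,15,0,0]

[15]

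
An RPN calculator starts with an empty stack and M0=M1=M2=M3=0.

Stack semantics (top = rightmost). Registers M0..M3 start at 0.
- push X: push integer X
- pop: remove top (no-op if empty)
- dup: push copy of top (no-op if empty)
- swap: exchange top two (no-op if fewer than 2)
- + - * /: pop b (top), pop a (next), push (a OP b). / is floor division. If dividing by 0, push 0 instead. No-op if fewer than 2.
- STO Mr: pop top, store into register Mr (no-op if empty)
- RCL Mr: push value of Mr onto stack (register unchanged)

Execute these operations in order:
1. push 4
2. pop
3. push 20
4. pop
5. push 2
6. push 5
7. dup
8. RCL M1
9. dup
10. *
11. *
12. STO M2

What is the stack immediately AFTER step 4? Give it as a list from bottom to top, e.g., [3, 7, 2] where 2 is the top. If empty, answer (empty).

After op 1 (push 4): stack=[4] mem=[0,0,0,0]
After op 2 (pop): stack=[empty] mem=[0,0,0,0]
After op 3 (push 20): stack=[20] mem=[0,0,0,0]
After op 4 (pop): stack=[empty] mem=[0,0,0,0]

(empty)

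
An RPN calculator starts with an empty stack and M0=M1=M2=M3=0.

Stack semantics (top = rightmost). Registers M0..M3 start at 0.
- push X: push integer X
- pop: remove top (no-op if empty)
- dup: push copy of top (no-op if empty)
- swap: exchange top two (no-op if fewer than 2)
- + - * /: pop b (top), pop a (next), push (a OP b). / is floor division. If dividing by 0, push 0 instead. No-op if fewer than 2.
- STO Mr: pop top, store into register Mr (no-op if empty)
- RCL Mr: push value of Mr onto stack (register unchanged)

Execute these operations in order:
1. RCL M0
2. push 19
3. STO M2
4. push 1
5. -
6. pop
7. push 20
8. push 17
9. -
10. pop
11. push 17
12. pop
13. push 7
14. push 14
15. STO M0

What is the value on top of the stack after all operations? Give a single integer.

Answer: 7

Derivation:
After op 1 (RCL M0): stack=[0] mem=[0,0,0,0]
After op 2 (push 19): stack=[0,19] mem=[0,0,0,0]
After op 3 (STO M2): stack=[0] mem=[0,0,19,0]
After op 4 (push 1): stack=[0,1] mem=[0,0,19,0]
After op 5 (-): stack=[-1] mem=[0,0,19,0]
After op 6 (pop): stack=[empty] mem=[0,0,19,0]
After op 7 (push 20): stack=[20] mem=[0,0,19,0]
After op 8 (push 17): stack=[20,17] mem=[0,0,19,0]
After op 9 (-): stack=[3] mem=[0,0,19,0]
After op 10 (pop): stack=[empty] mem=[0,0,19,0]
After op 11 (push 17): stack=[17] mem=[0,0,19,0]
After op 12 (pop): stack=[empty] mem=[0,0,19,0]
After op 13 (push 7): stack=[7] mem=[0,0,19,0]
After op 14 (push 14): stack=[7,14] mem=[0,0,19,0]
After op 15 (STO M0): stack=[7] mem=[14,0,19,0]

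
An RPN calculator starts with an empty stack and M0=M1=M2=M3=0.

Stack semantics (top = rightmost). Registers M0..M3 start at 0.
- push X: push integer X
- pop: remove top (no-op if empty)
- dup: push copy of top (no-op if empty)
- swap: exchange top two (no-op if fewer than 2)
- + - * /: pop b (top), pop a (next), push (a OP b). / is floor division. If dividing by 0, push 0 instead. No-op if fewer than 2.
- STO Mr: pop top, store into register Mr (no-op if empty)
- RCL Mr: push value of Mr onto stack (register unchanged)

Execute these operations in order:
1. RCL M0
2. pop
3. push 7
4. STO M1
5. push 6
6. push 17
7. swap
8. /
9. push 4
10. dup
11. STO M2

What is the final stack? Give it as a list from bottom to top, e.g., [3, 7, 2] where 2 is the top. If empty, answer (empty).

Answer: [2, 4]

Derivation:
After op 1 (RCL M0): stack=[0] mem=[0,0,0,0]
After op 2 (pop): stack=[empty] mem=[0,0,0,0]
After op 3 (push 7): stack=[7] mem=[0,0,0,0]
After op 4 (STO M1): stack=[empty] mem=[0,7,0,0]
After op 5 (push 6): stack=[6] mem=[0,7,0,0]
After op 6 (push 17): stack=[6,17] mem=[0,7,0,0]
After op 7 (swap): stack=[17,6] mem=[0,7,0,0]
After op 8 (/): stack=[2] mem=[0,7,0,0]
After op 9 (push 4): stack=[2,4] mem=[0,7,0,0]
After op 10 (dup): stack=[2,4,4] mem=[0,7,0,0]
After op 11 (STO M2): stack=[2,4] mem=[0,7,4,0]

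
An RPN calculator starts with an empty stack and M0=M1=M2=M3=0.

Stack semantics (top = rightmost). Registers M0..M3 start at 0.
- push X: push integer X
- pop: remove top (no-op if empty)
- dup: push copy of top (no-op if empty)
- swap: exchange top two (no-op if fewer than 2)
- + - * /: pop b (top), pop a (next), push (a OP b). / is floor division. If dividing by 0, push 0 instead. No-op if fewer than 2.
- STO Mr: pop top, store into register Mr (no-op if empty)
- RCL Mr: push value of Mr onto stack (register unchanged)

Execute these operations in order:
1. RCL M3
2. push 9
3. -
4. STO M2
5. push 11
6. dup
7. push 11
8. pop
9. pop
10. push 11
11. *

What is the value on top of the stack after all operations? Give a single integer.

After op 1 (RCL M3): stack=[0] mem=[0,0,0,0]
After op 2 (push 9): stack=[0,9] mem=[0,0,0,0]
After op 3 (-): stack=[-9] mem=[0,0,0,0]
After op 4 (STO M2): stack=[empty] mem=[0,0,-9,0]
After op 5 (push 11): stack=[11] mem=[0,0,-9,0]
After op 6 (dup): stack=[11,11] mem=[0,0,-9,0]
After op 7 (push 11): stack=[11,11,11] mem=[0,0,-9,0]
After op 8 (pop): stack=[11,11] mem=[0,0,-9,0]
After op 9 (pop): stack=[11] mem=[0,0,-9,0]
After op 10 (push 11): stack=[11,11] mem=[0,0,-9,0]
After op 11 (*): stack=[121] mem=[0,0,-9,0]

Answer: 121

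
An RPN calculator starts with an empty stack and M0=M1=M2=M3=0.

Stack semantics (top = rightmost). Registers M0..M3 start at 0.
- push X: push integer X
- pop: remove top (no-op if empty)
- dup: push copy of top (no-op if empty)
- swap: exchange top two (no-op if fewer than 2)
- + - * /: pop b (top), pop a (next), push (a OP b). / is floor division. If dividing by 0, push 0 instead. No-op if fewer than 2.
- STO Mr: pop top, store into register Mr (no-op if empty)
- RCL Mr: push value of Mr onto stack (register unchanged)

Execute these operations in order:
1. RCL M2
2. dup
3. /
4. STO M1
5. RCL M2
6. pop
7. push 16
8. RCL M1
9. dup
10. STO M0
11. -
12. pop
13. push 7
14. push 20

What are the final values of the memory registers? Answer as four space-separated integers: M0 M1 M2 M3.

After op 1 (RCL M2): stack=[0] mem=[0,0,0,0]
After op 2 (dup): stack=[0,0] mem=[0,0,0,0]
After op 3 (/): stack=[0] mem=[0,0,0,0]
After op 4 (STO M1): stack=[empty] mem=[0,0,0,0]
After op 5 (RCL M2): stack=[0] mem=[0,0,0,0]
After op 6 (pop): stack=[empty] mem=[0,0,0,0]
After op 7 (push 16): stack=[16] mem=[0,0,0,0]
After op 8 (RCL M1): stack=[16,0] mem=[0,0,0,0]
After op 9 (dup): stack=[16,0,0] mem=[0,0,0,0]
After op 10 (STO M0): stack=[16,0] mem=[0,0,0,0]
After op 11 (-): stack=[16] mem=[0,0,0,0]
After op 12 (pop): stack=[empty] mem=[0,0,0,0]
After op 13 (push 7): stack=[7] mem=[0,0,0,0]
After op 14 (push 20): stack=[7,20] mem=[0,0,0,0]

Answer: 0 0 0 0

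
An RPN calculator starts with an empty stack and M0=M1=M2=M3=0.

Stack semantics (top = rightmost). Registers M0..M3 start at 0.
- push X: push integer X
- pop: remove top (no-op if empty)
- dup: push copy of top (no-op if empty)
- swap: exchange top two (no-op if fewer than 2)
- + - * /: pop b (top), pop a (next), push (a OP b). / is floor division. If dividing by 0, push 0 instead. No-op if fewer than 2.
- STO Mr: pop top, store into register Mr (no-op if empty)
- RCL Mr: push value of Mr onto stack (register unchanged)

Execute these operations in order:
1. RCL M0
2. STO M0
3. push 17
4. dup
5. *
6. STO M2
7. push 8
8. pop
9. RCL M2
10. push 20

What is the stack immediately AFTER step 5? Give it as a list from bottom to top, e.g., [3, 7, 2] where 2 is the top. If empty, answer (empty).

After op 1 (RCL M0): stack=[0] mem=[0,0,0,0]
After op 2 (STO M0): stack=[empty] mem=[0,0,0,0]
After op 3 (push 17): stack=[17] mem=[0,0,0,0]
After op 4 (dup): stack=[17,17] mem=[0,0,0,0]
After op 5 (*): stack=[289] mem=[0,0,0,0]

[289]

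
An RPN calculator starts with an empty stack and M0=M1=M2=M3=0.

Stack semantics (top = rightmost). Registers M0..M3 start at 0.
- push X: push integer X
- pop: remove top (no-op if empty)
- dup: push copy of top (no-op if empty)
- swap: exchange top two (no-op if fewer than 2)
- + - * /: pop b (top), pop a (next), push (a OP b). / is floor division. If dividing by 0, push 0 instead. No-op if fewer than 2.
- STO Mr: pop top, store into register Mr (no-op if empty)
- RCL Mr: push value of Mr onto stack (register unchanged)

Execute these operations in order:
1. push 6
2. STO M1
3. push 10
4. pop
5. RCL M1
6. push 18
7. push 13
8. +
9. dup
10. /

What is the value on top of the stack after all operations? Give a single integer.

Answer: 1

Derivation:
After op 1 (push 6): stack=[6] mem=[0,0,0,0]
After op 2 (STO M1): stack=[empty] mem=[0,6,0,0]
After op 3 (push 10): stack=[10] mem=[0,6,0,0]
After op 4 (pop): stack=[empty] mem=[0,6,0,0]
After op 5 (RCL M1): stack=[6] mem=[0,6,0,0]
After op 6 (push 18): stack=[6,18] mem=[0,6,0,0]
After op 7 (push 13): stack=[6,18,13] mem=[0,6,0,0]
After op 8 (+): stack=[6,31] mem=[0,6,0,0]
After op 9 (dup): stack=[6,31,31] mem=[0,6,0,0]
After op 10 (/): stack=[6,1] mem=[0,6,0,0]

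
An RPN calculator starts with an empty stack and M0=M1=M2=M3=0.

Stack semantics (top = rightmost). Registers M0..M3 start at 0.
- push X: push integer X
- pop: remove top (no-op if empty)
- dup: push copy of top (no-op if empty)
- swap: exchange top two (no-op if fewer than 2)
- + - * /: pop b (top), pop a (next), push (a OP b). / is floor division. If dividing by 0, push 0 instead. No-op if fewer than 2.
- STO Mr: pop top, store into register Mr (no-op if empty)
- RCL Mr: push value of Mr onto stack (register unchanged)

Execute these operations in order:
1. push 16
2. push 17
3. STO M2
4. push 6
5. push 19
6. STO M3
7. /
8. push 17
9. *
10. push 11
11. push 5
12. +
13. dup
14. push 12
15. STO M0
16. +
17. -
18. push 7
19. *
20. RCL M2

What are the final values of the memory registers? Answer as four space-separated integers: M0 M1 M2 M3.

Answer: 12 0 17 19

Derivation:
After op 1 (push 16): stack=[16] mem=[0,0,0,0]
After op 2 (push 17): stack=[16,17] mem=[0,0,0,0]
After op 3 (STO M2): stack=[16] mem=[0,0,17,0]
After op 4 (push 6): stack=[16,6] mem=[0,0,17,0]
After op 5 (push 19): stack=[16,6,19] mem=[0,0,17,0]
After op 6 (STO M3): stack=[16,6] mem=[0,0,17,19]
After op 7 (/): stack=[2] mem=[0,0,17,19]
After op 8 (push 17): stack=[2,17] mem=[0,0,17,19]
After op 9 (*): stack=[34] mem=[0,0,17,19]
After op 10 (push 11): stack=[34,11] mem=[0,0,17,19]
After op 11 (push 5): stack=[34,11,5] mem=[0,0,17,19]
After op 12 (+): stack=[34,16] mem=[0,0,17,19]
After op 13 (dup): stack=[34,16,16] mem=[0,0,17,19]
After op 14 (push 12): stack=[34,16,16,12] mem=[0,0,17,19]
After op 15 (STO M0): stack=[34,16,16] mem=[12,0,17,19]
After op 16 (+): stack=[34,32] mem=[12,0,17,19]
After op 17 (-): stack=[2] mem=[12,0,17,19]
After op 18 (push 7): stack=[2,7] mem=[12,0,17,19]
After op 19 (*): stack=[14] mem=[12,0,17,19]
After op 20 (RCL M2): stack=[14,17] mem=[12,0,17,19]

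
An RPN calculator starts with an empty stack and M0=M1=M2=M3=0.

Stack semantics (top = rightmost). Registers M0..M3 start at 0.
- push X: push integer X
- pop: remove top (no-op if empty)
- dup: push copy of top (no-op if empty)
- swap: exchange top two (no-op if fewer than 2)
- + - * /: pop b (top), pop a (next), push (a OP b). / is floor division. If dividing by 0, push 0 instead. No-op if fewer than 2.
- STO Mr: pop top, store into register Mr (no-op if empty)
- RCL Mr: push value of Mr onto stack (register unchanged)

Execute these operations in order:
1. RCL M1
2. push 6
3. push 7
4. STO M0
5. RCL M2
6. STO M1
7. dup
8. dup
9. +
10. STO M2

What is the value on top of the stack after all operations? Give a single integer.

Answer: 6

Derivation:
After op 1 (RCL M1): stack=[0] mem=[0,0,0,0]
After op 2 (push 6): stack=[0,6] mem=[0,0,0,0]
After op 3 (push 7): stack=[0,6,7] mem=[0,0,0,0]
After op 4 (STO M0): stack=[0,6] mem=[7,0,0,0]
After op 5 (RCL M2): stack=[0,6,0] mem=[7,0,0,0]
After op 6 (STO M1): stack=[0,6] mem=[7,0,0,0]
After op 7 (dup): stack=[0,6,6] mem=[7,0,0,0]
After op 8 (dup): stack=[0,6,6,6] mem=[7,0,0,0]
After op 9 (+): stack=[0,6,12] mem=[7,0,0,0]
After op 10 (STO M2): stack=[0,6] mem=[7,0,12,0]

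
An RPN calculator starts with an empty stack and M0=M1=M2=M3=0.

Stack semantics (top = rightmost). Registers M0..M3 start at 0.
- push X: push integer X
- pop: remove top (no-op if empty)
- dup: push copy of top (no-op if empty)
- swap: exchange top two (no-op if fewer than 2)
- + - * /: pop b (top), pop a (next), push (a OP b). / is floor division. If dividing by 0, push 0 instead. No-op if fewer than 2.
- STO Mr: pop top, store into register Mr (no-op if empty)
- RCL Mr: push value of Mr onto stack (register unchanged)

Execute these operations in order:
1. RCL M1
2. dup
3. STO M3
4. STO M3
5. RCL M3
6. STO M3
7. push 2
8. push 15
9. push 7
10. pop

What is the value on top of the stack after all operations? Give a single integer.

After op 1 (RCL M1): stack=[0] mem=[0,0,0,0]
After op 2 (dup): stack=[0,0] mem=[0,0,0,0]
After op 3 (STO M3): stack=[0] mem=[0,0,0,0]
After op 4 (STO M3): stack=[empty] mem=[0,0,0,0]
After op 5 (RCL M3): stack=[0] mem=[0,0,0,0]
After op 6 (STO M3): stack=[empty] mem=[0,0,0,0]
After op 7 (push 2): stack=[2] mem=[0,0,0,0]
After op 8 (push 15): stack=[2,15] mem=[0,0,0,0]
After op 9 (push 7): stack=[2,15,7] mem=[0,0,0,0]
After op 10 (pop): stack=[2,15] mem=[0,0,0,0]

Answer: 15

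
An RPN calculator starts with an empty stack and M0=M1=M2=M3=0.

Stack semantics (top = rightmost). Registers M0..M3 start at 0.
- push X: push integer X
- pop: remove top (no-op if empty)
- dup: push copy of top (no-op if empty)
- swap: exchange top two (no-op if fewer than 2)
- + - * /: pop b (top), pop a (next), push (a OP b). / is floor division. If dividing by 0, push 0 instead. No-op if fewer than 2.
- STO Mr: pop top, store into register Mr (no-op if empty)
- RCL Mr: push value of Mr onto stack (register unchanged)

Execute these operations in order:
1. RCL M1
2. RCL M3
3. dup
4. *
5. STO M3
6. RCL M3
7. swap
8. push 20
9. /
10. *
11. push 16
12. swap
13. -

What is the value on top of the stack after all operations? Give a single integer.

Answer: 16

Derivation:
After op 1 (RCL M1): stack=[0] mem=[0,0,0,0]
After op 2 (RCL M3): stack=[0,0] mem=[0,0,0,0]
After op 3 (dup): stack=[0,0,0] mem=[0,0,0,0]
After op 4 (*): stack=[0,0] mem=[0,0,0,0]
After op 5 (STO M3): stack=[0] mem=[0,0,0,0]
After op 6 (RCL M3): stack=[0,0] mem=[0,0,0,0]
After op 7 (swap): stack=[0,0] mem=[0,0,0,0]
After op 8 (push 20): stack=[0,0,20] mem=[0,0,0,0]
After op 9 (/): stack=[0,0] mem=[0,0,0,0]
After op 10 (*): stack=[0] mem=[0,0,0,0]
After op 11 (push 16): stack=[0,16] mem=[0,0,0,0]
After op 12 (swap): stack=[16,0] mem=[0,0,0,0]
After op 13 (-): stack=[16] mem=[0,0,0,0]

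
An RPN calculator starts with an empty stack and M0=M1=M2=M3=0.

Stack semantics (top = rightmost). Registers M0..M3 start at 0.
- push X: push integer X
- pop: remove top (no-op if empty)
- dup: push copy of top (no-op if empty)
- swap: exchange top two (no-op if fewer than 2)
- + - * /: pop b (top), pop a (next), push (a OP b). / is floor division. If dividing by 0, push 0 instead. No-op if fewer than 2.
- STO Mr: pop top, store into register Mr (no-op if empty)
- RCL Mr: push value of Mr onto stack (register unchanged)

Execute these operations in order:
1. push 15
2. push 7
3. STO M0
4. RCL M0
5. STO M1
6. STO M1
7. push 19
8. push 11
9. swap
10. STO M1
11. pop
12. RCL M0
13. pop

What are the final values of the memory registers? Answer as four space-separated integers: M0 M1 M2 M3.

Answer: 7 19 0 0

Derivation:
After op 1 (push 15): stack=[15] mem=[0,0,0,0]
After op 2 (push 7): stack=[15,7] mem=[0,0,0,0]
After op 3 (STO M0): stack=[15] mem=[7,0,0,0]
After op 4 (RCL M0): stack=[15,7] mem=[7,0,0,0]
After op 5 (STO M1): stack=[15] mem=[7,7,0,0]
After op 6 (STO M1): stack=[empty] mem=[7,15,0,0]
After op 7 (push 19): stack=[19] mem=[7,15,0,0]
After op 8 (push 11): stack=[19,11] mem=[7,15,0,0]
After op 9 (swap): stack=[11,19] mem=[7,15,0,0]
After op 10 (STO M1): stack=[11] mem=[7,19,0,0]
After op 11 (pop): stack=[empty] mem=[7,19,0,0]
After op 12 (RCL M0): stack=[7] mem=[7,19,0,0]
After op 13 (pop): stack=[empty] mem=[7,19,0,0]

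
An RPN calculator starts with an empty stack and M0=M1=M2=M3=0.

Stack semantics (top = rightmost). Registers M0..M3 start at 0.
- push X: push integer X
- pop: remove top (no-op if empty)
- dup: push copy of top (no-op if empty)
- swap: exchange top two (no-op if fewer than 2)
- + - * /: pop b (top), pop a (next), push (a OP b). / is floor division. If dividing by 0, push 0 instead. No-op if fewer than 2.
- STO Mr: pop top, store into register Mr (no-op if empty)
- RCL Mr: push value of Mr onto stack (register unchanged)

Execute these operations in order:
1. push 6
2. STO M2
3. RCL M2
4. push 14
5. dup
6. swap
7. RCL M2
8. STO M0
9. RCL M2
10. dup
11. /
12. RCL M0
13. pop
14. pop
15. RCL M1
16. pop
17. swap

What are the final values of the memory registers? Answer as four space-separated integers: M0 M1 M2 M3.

After op 1 (push 6): stack=[6] mem=[0,0,0,0]
After op 2 (STO M2): stack=[empty] mem=[0,0,6,0]
After op 3 (RCL M2): stack=[6] mem=[0,0,6,0]
After op 4 (push 14): stack=[6,14] mem=[0,0,6,0]
After op 5 (dup): stack=[6,14,14] mem=[0,0,6,0]
After op 6 (swap): stack=[6,14,14] mem=[0,0,6,0]
After op 7 (RCL M2): stack=[6,14,14,6] mem=[0,0,6,0]
After op 8 (STO M0): stack=[6,14,14] mem=[6,0,6,0]
After op 9 (RCL M2): stack=[6,14,14,6] mem=[6,0,6,0]
After op 10 (dup): stack=[6,14,14,6,6] mem=[6,0,6,0]
After op 11 (/): stack=[6,14,14,1] mem=[6,0,6,0]
After op 12 (RCL M0): stack=[6,14,14,1,6] mem=[6,0,6,0]
After op 13 (pop): stack=[6,14,14,1] mem=[6,0,6,0]
After op 14 (pop): stack=[6,14,14] mem=[6,0,6,0]
After op 15 (RCL M1): stack=[6,14,14,0] mem=[6,0,6,0]
After op 16 (pop): stack=[6,14,14] mem=[6,0,6,0]
After op 17 (swap): stack=[6,14,14] mem=[6,0,6,0]

Answer: 6 0 6 0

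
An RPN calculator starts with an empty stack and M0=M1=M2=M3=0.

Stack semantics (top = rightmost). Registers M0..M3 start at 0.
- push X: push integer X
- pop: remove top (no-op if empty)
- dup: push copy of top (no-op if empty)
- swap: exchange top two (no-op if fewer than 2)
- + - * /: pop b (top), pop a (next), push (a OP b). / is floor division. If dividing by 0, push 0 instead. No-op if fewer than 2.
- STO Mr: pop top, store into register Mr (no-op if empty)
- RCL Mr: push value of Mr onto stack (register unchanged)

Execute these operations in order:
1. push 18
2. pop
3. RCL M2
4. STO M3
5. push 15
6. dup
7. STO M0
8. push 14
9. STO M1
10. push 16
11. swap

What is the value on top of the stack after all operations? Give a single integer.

After op 1 (push 18): stack=[18] mem=[0,0,0,0]
After op 2 (pop): stack=[empty] mem=[0,0,0,0]
After op 3 (RCL M2): stack=[0] mem=[0,0,0,0]
After op 4 (STO M3): stack=[empty] mem=[0,0,0,0]
After op 5 (push 15): stack=[15] mem=[0,0,0,0]
After op 6 (dup): stack=[15,15] mem=[0,0,0,0]
After op 7 (STO M0): stack=[15] mem=[15,0,0,0]
After op 8 (push 14): stack=[15,14] mem=[15,0,0,0]
After op 9 (STO M1): stack=[15] mem=[15,14,0,0]
After op 10 (push 16): stack=[15,16] mem=[15,14,0,0]
After op 11 (swap): stack=[16,15] mem=[15,14,0,0]

Answer: 15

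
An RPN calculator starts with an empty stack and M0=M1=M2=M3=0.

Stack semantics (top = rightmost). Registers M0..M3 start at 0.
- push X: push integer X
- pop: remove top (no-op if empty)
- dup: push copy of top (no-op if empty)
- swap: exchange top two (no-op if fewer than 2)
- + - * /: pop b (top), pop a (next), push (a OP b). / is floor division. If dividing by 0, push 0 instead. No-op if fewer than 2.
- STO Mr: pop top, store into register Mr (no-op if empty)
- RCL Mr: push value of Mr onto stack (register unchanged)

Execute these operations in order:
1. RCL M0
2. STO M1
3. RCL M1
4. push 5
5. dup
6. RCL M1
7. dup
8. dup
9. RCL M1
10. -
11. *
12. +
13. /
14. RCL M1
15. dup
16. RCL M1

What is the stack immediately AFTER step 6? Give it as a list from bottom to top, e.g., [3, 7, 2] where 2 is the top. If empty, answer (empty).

After op 1 (RCL M0): stack=[0] mem=[0,0,0,0]
After op 2 (STO M1): stack=[empty] mem=[0,0,0,0]
After op 3 (RCL M1): stack=[0] mem=[0,0,0,0]
After op 4 (push 5): stack=[0,5] mem=[0,0,0,0]
After op 5 (dup): stack=[0,5,5] mem=[0,0,0,0]
After op 6 (RCL M1): stack=[0,5,5,0] mem=[0,0,0,0]

[0, 5, 5, 0]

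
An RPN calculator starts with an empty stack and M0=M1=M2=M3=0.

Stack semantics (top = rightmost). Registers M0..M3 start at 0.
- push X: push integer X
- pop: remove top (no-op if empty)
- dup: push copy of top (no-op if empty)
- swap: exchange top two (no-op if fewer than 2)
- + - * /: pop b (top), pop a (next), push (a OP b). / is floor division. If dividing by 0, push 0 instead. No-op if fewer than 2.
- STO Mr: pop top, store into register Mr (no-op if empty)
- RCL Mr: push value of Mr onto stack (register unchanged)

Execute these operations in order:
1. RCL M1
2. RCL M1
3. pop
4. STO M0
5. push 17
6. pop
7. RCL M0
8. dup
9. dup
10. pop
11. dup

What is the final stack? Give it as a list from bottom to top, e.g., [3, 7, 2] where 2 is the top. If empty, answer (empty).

Answer: [0, 0, 0]

Derivation:
After op 1 (RCL M1): stack=[0] mem=[0,0,0,0]
After op 2 (RCL M1): stack=[0,0] mem=[0,0,0,0]
After op 3 (pop): stack=[0] mem=[0,0,0,0]
After op 4 (STO M0): stack=[empty] mem=[0,0,0,0]
After op 5 (push 17): stack=[17] mem=[0,0,0,0]
After op 6 (pop): stack=[empty] mem=[0,0,0,0]
After op 7 (RCL M0): stack=[0] mem=[0,0,0,0]
After op 8 (dup): stack=[0,0] mem=[0,0,0,0]
After op 9 (dup): stack=[0,0,0] mem=[0,0,0,0]
After op 10 (pop): stack=[0,0] mem=[0,0,0,0]
After op 11 (dup): stack=[0,0,0] mem=[0,0,0,0]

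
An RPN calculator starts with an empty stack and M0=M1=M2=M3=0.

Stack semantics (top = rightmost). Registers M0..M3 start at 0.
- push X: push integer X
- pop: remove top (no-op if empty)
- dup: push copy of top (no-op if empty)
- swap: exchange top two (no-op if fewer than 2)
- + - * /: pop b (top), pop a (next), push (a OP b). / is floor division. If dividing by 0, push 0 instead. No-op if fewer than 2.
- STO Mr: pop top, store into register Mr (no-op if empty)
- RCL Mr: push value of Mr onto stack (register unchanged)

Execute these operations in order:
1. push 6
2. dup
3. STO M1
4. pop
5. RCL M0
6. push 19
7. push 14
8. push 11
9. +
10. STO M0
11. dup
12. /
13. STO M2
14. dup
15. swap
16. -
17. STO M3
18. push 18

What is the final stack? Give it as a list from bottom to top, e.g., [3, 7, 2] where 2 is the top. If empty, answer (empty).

After op 1 (push 6): stack=[6] mem=[0,0,0,0]
After op 2 (dup): stack=[6,6] mem=[0,0,0,0]
After op 3 (STO M1): stack=[6] mem=[0,6,0,0]
After op 4 (pop): stack=[empty] mem=[0,6,0,0]
After op 5 (RCL M0): stack=[0] mem=[0,6,0,0]
After op 6 (push 19): stack=[0,19] mem=[0,6,0,0]
After op 7 (push 14): stack=[0,19,14] mem=[0,6,0,0]
After op 8 (push 11): stack=[0,19,14,11] mem=[0,6,0,0]
After op 9 (+): stack=[0,19,25] mem=[0,6,0,0]
After op 10 (STO M0): stack=[0,19] mem=[25,6,0,0]
After op 11 (dup): stack=[0,19,19] mem=[25,6,0,0]
After op 12 (/): stack=[0,1] mem=[25,6,0,0]
After op 13 (STO M2): stack=[0] mem=[25,6,1,0]
After op 14 (dup): stack=[0,0] mem=[25,6,1,0]
After op 15 (swap): stack=[0,0] mem=[25,6,1,0]
After op 16 (-): stack=[0] mem=[25,6,1,0]
After op 17 (STO M3): stack=[empty] mem=[25,6,1,0]
After op 18 (push 18): stack=[18] mem=[25,6,1,0]

Answer: [18]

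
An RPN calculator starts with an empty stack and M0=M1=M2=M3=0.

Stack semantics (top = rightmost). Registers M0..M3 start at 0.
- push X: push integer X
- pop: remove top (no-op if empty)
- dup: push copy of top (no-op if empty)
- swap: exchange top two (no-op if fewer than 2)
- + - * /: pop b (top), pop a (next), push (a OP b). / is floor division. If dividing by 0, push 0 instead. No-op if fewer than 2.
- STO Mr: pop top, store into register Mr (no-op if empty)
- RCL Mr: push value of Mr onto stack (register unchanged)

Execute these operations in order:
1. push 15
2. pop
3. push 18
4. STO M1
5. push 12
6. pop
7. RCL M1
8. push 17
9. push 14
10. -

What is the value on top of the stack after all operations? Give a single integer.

After op 1 (push 15): stack=[15] mem=[0,0,0,0]
After op 2 (pop): stack=[empty] mem=[0,0,0,0]
After op 3 (push 18): stack=[18] mem=[0,0,0,0]
After op 4 (STO M1): stack=[empty] mem=[0,18,0,0]
After op 5 (push 12): stack=[12] mem=[0,18,0,0]
After op 6 (pop): stack=[empty] mem=[0,18,0,0]
After op 7 (RCL M1): stack=[18] mem=[0,18,0,0]
After op 8 (push 17): stack=[18,17] mem=[0,18,0,0]
After op 9 (push 14): stack=[18,17,14] mem=[0,18,0,0]
After op 10 (-): stack=[18,3] mem=[0,18,0,0]

Answer: 3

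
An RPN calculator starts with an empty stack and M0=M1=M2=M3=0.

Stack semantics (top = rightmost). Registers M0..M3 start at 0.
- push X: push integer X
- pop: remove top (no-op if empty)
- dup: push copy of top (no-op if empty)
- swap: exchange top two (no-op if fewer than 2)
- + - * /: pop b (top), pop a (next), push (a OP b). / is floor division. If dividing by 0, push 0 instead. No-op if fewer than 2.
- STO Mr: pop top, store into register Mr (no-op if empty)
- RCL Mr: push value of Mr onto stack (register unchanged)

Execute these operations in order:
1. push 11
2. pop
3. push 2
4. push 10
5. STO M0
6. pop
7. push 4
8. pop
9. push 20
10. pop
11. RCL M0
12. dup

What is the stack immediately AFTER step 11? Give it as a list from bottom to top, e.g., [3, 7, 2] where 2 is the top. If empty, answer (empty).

After op 1 (push 11): stack=[11] mem=[0,0,0,0]
After op 2 (pop): stack=[empty] mem=[0,0,0,0]
After op 3 (push 2): stack=[2] mem=[0,0,0,0]
After op 4 (push 10): stack=[2,10] mem=[0,0,0,0]
After op 5 (STO M0): stack=[2] mem=[10,0,0,0]
After op 6 (pop): stack=[empty] mem=[10,0,0,0]
After op 7 (push 4): stack=[4] mem=[10,0,0,0]
After op 8 (pop): stack=[empty] mem=[10,0,0,0]
After op 9 (push 20): stack=[20] mem=[10,0,0,0]
After op 10 (pop): stack=[empty] mem=[10,0,0,0]
After op 11 (RCL M0): stack=[10] mem=[10,0,0,0]

[10]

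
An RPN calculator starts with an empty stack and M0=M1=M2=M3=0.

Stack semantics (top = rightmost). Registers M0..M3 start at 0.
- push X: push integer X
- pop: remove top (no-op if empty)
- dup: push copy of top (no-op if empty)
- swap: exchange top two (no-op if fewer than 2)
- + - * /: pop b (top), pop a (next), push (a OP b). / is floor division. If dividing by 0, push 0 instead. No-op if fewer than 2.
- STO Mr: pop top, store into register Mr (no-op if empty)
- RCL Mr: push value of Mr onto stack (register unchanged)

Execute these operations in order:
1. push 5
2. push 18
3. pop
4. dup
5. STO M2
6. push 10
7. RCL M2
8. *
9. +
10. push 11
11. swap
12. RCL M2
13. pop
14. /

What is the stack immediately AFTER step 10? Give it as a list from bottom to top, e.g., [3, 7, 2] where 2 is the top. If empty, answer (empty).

After op 1 (push 5): stack=[5] mem=[0,0,0,0]
After op 2 (push 18): stack=[5,18] mem=[0,0,0,0]
After op 3 (pop): stack=[5] mem=[0,0,0,0]
After op 4 (dup): stack=[5,5] mem=[0,0,0,0]
After op 5 (STO M2): stack=[5] mem=[0,0,5,0]
After op 6 (push 10): stack=[5,10] mem=[0,0,5,0]
After op 7 (RCL M2): stack=[5,10,5] mem=[0,0,5,0]
After op 8 (*): stack=[5,50] mem=[0,0,5,0]
After op 9 (+): stack=[55] mem=[0,0,5,0]
After op 10 (push 11): stack=[55,11] mem=[0,0,5,0]

[55, 11]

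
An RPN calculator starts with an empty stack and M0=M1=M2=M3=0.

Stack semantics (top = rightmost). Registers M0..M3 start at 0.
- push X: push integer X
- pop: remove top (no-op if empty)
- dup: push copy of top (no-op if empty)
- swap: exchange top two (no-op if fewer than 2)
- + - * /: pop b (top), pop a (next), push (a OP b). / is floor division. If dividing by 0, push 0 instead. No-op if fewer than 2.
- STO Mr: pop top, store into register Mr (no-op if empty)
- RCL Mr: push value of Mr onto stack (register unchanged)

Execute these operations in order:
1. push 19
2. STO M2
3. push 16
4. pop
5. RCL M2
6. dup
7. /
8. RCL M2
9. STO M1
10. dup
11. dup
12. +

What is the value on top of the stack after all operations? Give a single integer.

Answer: 2

Derivation:
After op 1 (push 19): stack=[19] mem=[0,0,0,0]
After op 2 (STO M2): stack=[empty] mem=[0,0,19,0]
After op 3 (push 16): stack=[16] mem=[0,0,19,0]
After op 4 (pop): stack=[empty] mem=[0,0,19,0]
After op 5 (RCL M2): stack=[19] mem=[0,0,19,0]
After op 6 (dup): stack=[19,19] mem=[0,0,19,0]
After op 7 (/): stack=[1] mem=[0,0,19,0]
After op 8 (RCL M2): stack=[1,19] mem=[0,0,19,0]
After op 9 (STO M1): stack=[1] mem=[0,19,19,0]
After op 10 (dup): stack=[1,1] mem=[0,19,19,0]
After op 11 (dup): stack=[1,1,1] mem=[0,19,19,0]
After op 12 (+): stack=[1,2] mem=[0,19,19,0]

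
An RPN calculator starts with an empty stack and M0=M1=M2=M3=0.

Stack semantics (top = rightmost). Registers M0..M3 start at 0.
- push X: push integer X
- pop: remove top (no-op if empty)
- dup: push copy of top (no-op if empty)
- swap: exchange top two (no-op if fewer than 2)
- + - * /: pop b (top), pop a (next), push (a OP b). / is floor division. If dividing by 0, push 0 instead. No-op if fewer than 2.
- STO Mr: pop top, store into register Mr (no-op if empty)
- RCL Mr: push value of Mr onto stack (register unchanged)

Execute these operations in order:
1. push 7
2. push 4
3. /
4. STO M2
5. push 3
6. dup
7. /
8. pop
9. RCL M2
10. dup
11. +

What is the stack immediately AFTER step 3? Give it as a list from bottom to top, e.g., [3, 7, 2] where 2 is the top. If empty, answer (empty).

After op 1 (push 7): stack=[7] mem=[0,0,0,0]
After op 2 (push 4): stack=[7,4] mem=[0,0,0,0]
After op 3 (/): stack=[1] mem=[0,0,0,0]

[1]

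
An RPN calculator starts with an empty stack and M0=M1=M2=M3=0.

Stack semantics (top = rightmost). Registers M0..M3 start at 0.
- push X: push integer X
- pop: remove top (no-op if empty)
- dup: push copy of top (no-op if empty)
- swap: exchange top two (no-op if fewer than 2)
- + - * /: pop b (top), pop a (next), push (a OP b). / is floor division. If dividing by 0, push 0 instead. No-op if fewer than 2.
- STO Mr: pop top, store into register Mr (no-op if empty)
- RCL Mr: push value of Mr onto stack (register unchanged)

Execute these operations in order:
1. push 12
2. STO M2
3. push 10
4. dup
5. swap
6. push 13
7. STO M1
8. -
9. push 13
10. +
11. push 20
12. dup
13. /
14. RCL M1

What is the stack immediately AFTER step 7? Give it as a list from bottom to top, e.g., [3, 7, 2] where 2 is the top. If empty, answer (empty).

After op 1 (push 12): stack=[12] mem=[0,0,0,0]
After op 2 (STO M2): stack=[empty] mem=[0,0,12,0]
After op 3 (push 10): stack=[10] mem=[0,0,12,0]
After op 4 (dup): stack=[10,10] mem=[0,0,12,0]
After op 5 (swap): stack=[10,10] mem=[0,0,12,0]
After op 6 (push 13): stack=[10,10,13] mem=[0,0,12,0]
After op 7 (STO M1): stack=[10,10] mem=[0,13,12,0]

[10, 10]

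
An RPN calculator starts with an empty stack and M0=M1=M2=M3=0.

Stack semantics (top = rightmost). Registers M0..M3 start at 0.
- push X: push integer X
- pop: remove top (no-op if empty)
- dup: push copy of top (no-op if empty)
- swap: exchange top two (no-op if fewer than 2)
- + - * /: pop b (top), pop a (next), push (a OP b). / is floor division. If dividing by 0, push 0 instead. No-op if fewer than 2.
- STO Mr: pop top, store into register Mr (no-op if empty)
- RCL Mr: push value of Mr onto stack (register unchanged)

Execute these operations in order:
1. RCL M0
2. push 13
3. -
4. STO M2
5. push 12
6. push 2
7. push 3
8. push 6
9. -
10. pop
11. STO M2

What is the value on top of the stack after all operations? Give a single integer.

After op 1 (RCL M0): stack=[0] mem=[0,0,0,0]
After op 2 (push 13): stack=[0,13] mem=[0,0,0,0]
After op 3 (-): stack=[-13] mem=[0,0,0,0]
After op 4 (STO M2): stack=[empty] mem=[0,0,-13,0]
After op 5 (push 12): stack=[12] mem=[0,0,-13,0]
After op 6 (push 2): stack=[12,2] mem=[0,0,-13,0]
After op 7 (push 3): stack=[12,2,3] mem=[0,0,-13,0]
After op 8 (push 6): stack=[12,2,3,6] mem=[0,0,-13,0]
After op 9 (-): stack=[12,2,-3] mem=[0,0,-13,0]
After op 10 (pop): stack=[12,2] mem=[0,0,-13,0]
After op 11 (STO M2): stack=[12] mem=[0,0,2,0]

Answer: 12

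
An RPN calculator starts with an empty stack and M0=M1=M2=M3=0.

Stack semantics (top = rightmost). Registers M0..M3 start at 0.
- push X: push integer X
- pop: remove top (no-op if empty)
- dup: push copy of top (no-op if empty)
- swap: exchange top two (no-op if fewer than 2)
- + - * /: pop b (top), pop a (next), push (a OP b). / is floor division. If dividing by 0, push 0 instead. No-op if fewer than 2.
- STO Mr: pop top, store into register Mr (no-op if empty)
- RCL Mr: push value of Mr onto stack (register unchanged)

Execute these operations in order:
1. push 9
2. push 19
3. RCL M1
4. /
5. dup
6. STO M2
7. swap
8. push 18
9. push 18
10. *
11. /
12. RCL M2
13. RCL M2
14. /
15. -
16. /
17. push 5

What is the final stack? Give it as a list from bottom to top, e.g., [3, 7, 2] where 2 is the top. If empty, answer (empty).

Answer: [0, 5]

Derivation:
After op 1 (push 9): stack=[9] mem=[0,0,0,0]
After op 2 (push 19): stack=[9,19] mem=[0,0,0,0]
After op 3 (RCL M1): stack=[9,19,0] mem=[0,0,0,0]
After op 4 (/): stack=[9,0] mem=[0,0,0,0]
After op 5 (dup): stack=[9,0,0] mem=[0,0,0,0]
After op 6 (STO M2): stack=[9,0] mem=[0,0,0,0]
After op 7 (swap): stack=[0,9] mem=[0,0,0,0]
After op 8 (push 18): stack=[0,9,18] mem=[0,0,0,0]
After op 9 (push 18): stack=[0,9,18,18] mem=[0,0,0,0]
After op 10 (*): stack=[0,9,324] mem=[0,0,0,0]
After op 11 (/): stack=[0,0] mem=[0,0,0,0]
After op 12 (RCL M2): stack=[0,0,0] mem=[0,0,0,0]
After op 13 (RCL M2): stack=[0,0,0,0] mem=[0,0,0,0]
After op 14 (/): stack=[0,0,0] mem=[0,0,0,0]
After op 15 (-): stack=[0,0] mem=[0,0,0,0]
After op 16 (/): stack=[0] mem=[0,0,0,0]
After op 17 (push 5): stack=[0,5] mem=[0,0,0,0]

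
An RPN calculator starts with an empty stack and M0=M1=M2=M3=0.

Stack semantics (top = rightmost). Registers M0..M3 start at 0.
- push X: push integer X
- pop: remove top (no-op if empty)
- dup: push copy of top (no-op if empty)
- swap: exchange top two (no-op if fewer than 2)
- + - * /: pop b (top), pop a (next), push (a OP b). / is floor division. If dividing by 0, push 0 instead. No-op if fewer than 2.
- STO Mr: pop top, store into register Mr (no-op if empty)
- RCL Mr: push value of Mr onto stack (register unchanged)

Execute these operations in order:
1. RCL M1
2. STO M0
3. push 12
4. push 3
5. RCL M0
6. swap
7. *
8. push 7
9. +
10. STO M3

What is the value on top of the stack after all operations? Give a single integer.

After op 1 (RCL M1): stack=[0] mem=[0,0,0,0]
After op 2 (STO M0): stack=[empty] mem=[0,0,0,0]
After op 3 (push 12): stack=[12] mem=[0,0,0,0]
After op 4 (push 3): stack=[12,3] mem=[0,0,0,0]
After op 5 (RCL M0): stack=[12,3,0] mem=[0,0,0,0]
After op 6 (swap): stack=[12,0,3] mem=[0,0,0,0]
After op 7 (*): stack=[12,0] mem=[0,0,0,0]
After op 8 (push 7): stack=[12,0,7] mem=[0,0,0,0]
After op 9 (+): stack=[12,7] mem=[0,0,0,0]
After op 10 (STO M3): stack=[12] mem=[0,0,0,7]

Answer: 12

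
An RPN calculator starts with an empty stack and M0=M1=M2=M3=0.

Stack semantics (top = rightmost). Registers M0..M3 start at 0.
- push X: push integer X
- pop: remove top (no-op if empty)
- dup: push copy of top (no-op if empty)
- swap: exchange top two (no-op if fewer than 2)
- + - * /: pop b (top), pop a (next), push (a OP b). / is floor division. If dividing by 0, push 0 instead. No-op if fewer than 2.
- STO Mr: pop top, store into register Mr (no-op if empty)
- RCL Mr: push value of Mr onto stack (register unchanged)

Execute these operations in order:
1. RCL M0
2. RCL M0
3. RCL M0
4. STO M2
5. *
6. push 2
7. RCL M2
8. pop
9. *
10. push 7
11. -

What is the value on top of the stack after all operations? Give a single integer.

Answer: -7

Derivation:
After op 1 (RCL M0): stack=[0] mem=[0,0,0,0]
After op 2 (RCL M0): stack=[0,0] mem=[0,0,0,0]
After op 3 (RCL M0): stack=[0,0,0] mem=[0,0,0,0]
After op 4 (STO M2): stack=[0,0] mem=[0,0,0,0]
After op 5 (*): stack=[0] mem=[0,0,0,0]
After op 6 (push 2): stack=[0,2] mem=[0,0,0,0]
After op 7 (RCL M2): stack=[0,2,0] mem=[0,0,0,0]
After op 8 (pop): stack=[0,2] mem=[0,0,0,0]
After op 9 (*): stack=[0] mem=[0,0,0,0]
After op 10 (push 7): stack=[0,7] mem=[0,0,0,0]
After op 11 (-): stack=[-7] mem=[0,0,0,0]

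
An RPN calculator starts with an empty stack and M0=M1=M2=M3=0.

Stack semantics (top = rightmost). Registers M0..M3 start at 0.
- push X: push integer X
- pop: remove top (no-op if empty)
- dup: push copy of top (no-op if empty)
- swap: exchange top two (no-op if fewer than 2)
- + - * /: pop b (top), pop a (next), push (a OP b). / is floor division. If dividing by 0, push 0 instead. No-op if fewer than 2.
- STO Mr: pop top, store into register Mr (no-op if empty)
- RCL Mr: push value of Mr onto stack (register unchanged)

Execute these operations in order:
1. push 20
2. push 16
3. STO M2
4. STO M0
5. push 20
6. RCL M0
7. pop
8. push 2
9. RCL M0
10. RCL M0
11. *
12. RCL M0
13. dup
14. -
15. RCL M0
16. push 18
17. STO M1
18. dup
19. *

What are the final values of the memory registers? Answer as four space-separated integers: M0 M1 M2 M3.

Answer: 20 18 16 0

Derivation:
After op 1 (push 20): stack=[20] mem=[0,0,0,0]
After op 2 (push 16): stack=[20,16] mem=[0,0,0,0]
After op 3 (STO M2): stack=[20] mem=[0,0,16,0]
After op 4 (STO M0): stack=[empty] mem=[20,0,16,0]
After op 5 (push 20): stack=[20] mem=[20,0,16,0]
After op 6 (RCL M0): stack=[20,20] mem=[20,0,16,0]
After op 7 (pop): stack=[20] mem=[20,0,16,0]
After op 8 (push 2): stack=[20,2] mem=[20,0,16,0]
After op 9 (RCL M0): stack=[20,2,20] mem=[20,0,16,0]
After op 10 (RCL M0): stack=[20,2,20,20] mem=[20,0,16,0]
After op 11 (*): stack=[20,2,400] mem=[20,0,16,0]
After op 12 (RCL M0): stack=[20,2,400,20] mem=[20,0,16,0]
After op 13 (dup): stack=[20,2,400,20,20] mem=[20,0,16,0]
After op 14 (-): stack=[20,2,400,0] mem=[20,0,16,0]
After op 15 (RCL M0): stack=[20,2,400,0,20] mem=[20,0,16,0]
After op 16 (push 18): stack=[20,2,400,0,20,18] mem=[20,0,16,0]
After op 17 (STO M1): stack=[20,2,400,0,20] mem=[20,18,16,0]
After op 18 (dup): stack=[20,2,400,0,20,20] mem=[20,18,16,0]
After op 19 (*): stack=[20,2,400,0,400] mem=[20,18,16,0]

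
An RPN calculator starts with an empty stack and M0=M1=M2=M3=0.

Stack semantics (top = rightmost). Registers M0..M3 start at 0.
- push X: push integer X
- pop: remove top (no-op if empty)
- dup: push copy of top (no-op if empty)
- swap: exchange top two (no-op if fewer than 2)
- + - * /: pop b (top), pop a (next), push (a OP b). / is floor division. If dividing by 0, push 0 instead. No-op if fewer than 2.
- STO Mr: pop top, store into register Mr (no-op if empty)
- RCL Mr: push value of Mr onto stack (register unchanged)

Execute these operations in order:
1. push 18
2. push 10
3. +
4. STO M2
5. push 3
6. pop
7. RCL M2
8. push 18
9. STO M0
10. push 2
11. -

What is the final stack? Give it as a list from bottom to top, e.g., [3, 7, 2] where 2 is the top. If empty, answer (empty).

Answer: [26]

Derivation:
After op 1 (push 18): stack=[18] mem=[0,0,0,0]
After op 2 (push 10): stack=[18,10] mem=[0,0,0,0]
After op 3 (+): stack=[28] mem=[0,0,0,0]
After op 4 (STO M2): stack=[empty] mem=[0,0,28,0]
After op 5 (push 3): stack=[3] mem=[0,0,28,0]
After op 6 (pop): stack=[empty] mem=[0,0,28,0]
After op 7 (RCL M2): stack=[28] mem=[0,0,28,0]
After op 8 (push 18): stack=[28,18] mem=[0,0,28,0]
After op 9 (STO M0): stack=[28] mem=[18,0,28,0]
After op 10 (push 2): stack=[28,2] mem=[18,0,28,0]
After op 11 (-): stack=[26] mem=[18,0,28,0]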